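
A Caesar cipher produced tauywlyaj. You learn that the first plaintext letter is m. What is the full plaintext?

From the crib: t(19)−m(12)=7, so the shift is 7.
Subtract 7 from each ciphertext letter:
t(19): 19−7=12 → m
a(0): 0−7=-7≡19 → t
u(20): 20−7=13 → n
y(24): 24−7=17 → r
w(22): 22−7=15 → p
l(11): 11−7=4 → e
y(24): 24−7=17 → r
a(0): 0−7=-7≡19 → t
j(9): 9−7=2 → c

mtnrpertc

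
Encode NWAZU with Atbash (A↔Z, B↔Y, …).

N(13) → M(12)
W(22) → D(3)
A(0) → Z(25)
Z(25) → A(0)
U(20) → F(5)

MDZAF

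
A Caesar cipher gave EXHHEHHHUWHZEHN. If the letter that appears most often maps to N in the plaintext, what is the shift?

20

The most frequent ciphertext letter is H (appears 7 times).
H is position 7; N is position 13.
Shift = -6≡20.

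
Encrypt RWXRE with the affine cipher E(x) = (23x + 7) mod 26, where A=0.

R(17): 23·17+7=398≡8 → I
W(22): 23·22+7=513≡19 → T
X(23): 23·23+7=536≡16 → Q
R(17): 23·17+7=398≡8 → I
E(4): 23·4+7=99≡21 → V

ITQIV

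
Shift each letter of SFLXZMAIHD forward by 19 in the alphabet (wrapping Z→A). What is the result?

LYEQSFTBAW

S(18): 18+19=37≡11 → L
F(5): 5+19=24 → Y
L(11): 11+19=30≡4 → E
X(23): 23+19=42≡16 → Q
Z(25): 25+19=44≡18 → S
M(12): 12+19=31≡5 → F
A(0): 0+19=19 → T
I(8): 8+19=27≡1 → B
H(7): 7+19=26≡0 → A
D(3): 3+19=22 → W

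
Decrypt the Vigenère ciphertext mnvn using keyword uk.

Repeat the key across the ciphertext: ukuk
m(12)−u(20): -8≡18 → s
n(13)−k(10): 3 → d
v(21)−u(20): 1 → b
n(13)−k(10): 3 → d

sdbd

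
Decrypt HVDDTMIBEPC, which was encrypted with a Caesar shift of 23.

KYGGWPLEHSF

H(7): 7−23=-16≡10 → K
V(21): 21−23=-2≡24 → Y
D(3): 3−23=-20≡6 → G
D(3): 3−23=-20≡6 → G
T(19): 19−23=-4≡22 → W
M(12): 12−23=-11≡15 → P
I(8): 8−23=-15≡11 → L
B(1): 1−23=-22≡4 → E
E(4): 4−23=-19≡7 → H
P(15): 15−23=-8≡18 → S
C(2): 2−23=-21≡5 → F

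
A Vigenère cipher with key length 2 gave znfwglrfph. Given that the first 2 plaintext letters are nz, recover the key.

mo

Subtract each crib letter from the matching ciphertext letter (mod 26):
z(25)−n(13)=12 → m
n(13)−z(25)=-12≡14 → o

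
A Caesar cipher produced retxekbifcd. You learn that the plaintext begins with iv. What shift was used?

From the crib: r(17)−i(8)=9, so the shift is 9.

9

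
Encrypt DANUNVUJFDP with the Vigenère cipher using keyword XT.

ATKNKORCCWM

Repeat the key across the message: XTXTXTXTXTX
D(3)+X(23): 26≡0 → A
A(0)+T(19): 19 → T
N(13)+X(23): 36≡10 → K
U(20)+T(19): 39≡13 → N
N(13)+X(23): 36≡10 → K
V(21)+T(19): 40≡14 → O
U(20)+X(23): 43≡17 → R
J(9)+T(19): 28≡2 → C
F(5)+X(23): 28≡2 → C
D(3)+T(19): 22 → W
P(15)+X(23): 38≡12 → M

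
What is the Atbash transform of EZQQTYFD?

VAJJGBUW

E(4) → V(21)
Z(25) → A(0)
Q(16) → J(9)
Q(16) → J(9)
T(19) → G(6)
Y(24) → B(1)
F(5) → U(20)
D(3) → W(22)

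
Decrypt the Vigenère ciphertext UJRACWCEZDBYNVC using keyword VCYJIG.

ZHTRUQHCBUTSSTE

Repeat the key across the ciphertext: VCYJIGVCYJIGVCY
U(20)−V(21): -1≡25 → Z
J(9)−C(2): 7 → H
R(17)−Y(24): -7≡19 → T
A(0)−J(9): -9≡17 → R
C(2)−I(8): -6≡20 → U
W(22)−G(6): 16 → Q
C(2)−V(21): -19≡7 → H
E(4)−C(2): 2 → C
Z(25)−Y(24): 1 → B
D(3)−J(9): -6≡20 → U
B(1)−I(8): -7≡19 → T
Y(24)−G(6): 18 → S
N(13)−V(21): -8≡18 → S
V(21)−C(2): 19 → T
C(2)−Y(24): -22≡4 → E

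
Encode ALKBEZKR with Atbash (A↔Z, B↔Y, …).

ZOPYVAPI

A(0) → Z(25)
L(11) → O(14)
K(10) → P(15)
B(1) → Y(24)
E(4) → V(21)
Z(25) → A(0)
K(10) → P(15)
R(17) → I(8)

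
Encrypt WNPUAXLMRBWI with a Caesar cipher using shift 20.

QHJOURFGLVQC

W(22): 22+20=42≡16 → Q
N(13): 13+20=33≡7 → H
P(15): 15+20=35≡9 → J
U(20): 20+20=40≡14 → O
A(0): 0+20=20 → U
X(23): 23+20=43≡17 → R
L(11): 11+20=31≡5 → F
M(12): 12+20=32≡6 → G
R(17): 17+20=37≡11 → L
B(1): 1+20=21 → V
W(22): 22+20=42≡16 → Q
I(8): 8+20=28≡2 → C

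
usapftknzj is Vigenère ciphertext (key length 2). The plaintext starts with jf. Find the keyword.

Subtract each crib letter from the matching ciphertext letter (mod 26):
u(20)−j(9)=11 → l
s(18)−f(5)=13 → n

ln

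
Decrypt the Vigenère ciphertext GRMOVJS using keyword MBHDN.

UQFLIXR

Repeat the key across the ciphertext: MBHDNMB
G(6)−M(12): -6≡20 → U
R(17)−B(1): 16 → Q
M(12)−H(7): 5 → F
O(14)−D(3): 11 → L
V(21)−N(13): 8 → I
J(9)−M(12): -3≡23 → X
S(18)−B(1): 17 → R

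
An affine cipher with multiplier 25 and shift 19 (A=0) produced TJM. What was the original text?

The inverse of 25 mod 26 is 25, since 25·25=625≡1. Apply D(y)=25·(y−19) mod 26:
T(19): 25·(19−19)=0 → A
J(9): 25·(9−19)=-250≡10 → K
M(12): 25·(12−19)=-175≡7 → H

AKH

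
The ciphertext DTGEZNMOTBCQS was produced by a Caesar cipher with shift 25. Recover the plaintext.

D(3): 3−25=-22≡4 → E
T(19): 19−25=-6≡20 → U
G(6): 6−25=-19≡7 → H
E(4): 4−25=-21≡5 → F
Z(25): 25−25=0 → A
N(13): 13−25=-12≡14 → O
M(12): 12−25=-13≡13 → N
O(14): 14−25=-11≡15 → P
T(19): 19−25=-6≡20 → U
B(1): 1−25=-24≡2 → C
C(2): 2−25=-23≡3 → D
Q(16): 16−25=-9≡17 → R
S(18): 18−25=-7≡19 → T

EUHFAONPUCDRT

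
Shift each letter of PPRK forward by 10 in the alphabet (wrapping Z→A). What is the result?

ZZBU

P(15): 15+10=25 → Z
P(15): 15+10=25 → Z
R(17): 17+10=27≡1 → B
K(10): 10+10=20 → U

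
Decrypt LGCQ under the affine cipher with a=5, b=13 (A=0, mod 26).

KJDL

The inverse of 5 mod 26 is 21, since 5·21=105≡1. Apply D(y)=21·(y−13) mod 26:
L(11): 21·(11−13)=-42≡10 → K
G(6): 21·(6−13)=-147≡9 → J
C(2): 21·(2−13)=-231≡3 → D
Q(16): 21·(16−13)=63≡11 → L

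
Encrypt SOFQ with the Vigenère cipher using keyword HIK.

Repeat the key across the message: HIKH
S(18)+H(7): 25 → Z
O(14)+I(8): 22 → W
F(5)+K(10): 15 → P
Q(16)+H(7): 23 → X

ZWPX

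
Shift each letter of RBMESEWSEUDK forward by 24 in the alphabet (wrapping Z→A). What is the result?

R(17): 17+24=41≡15 → P
B(1): 1+24=25 → Z
M(12): 12+24=36≡10 → K
E(4): 4+24=28≡2 → C
S(18): 18+24=42≡16 → Q
E(4): 4+24=28≡2 → C
W(22): 22+24=46≡20 → U
S(18): 18+24=42≡16 → Q
E(4): 4+24=28≡2 → C
U(20): 20+24=44≡18 → S
D(3): 3+24=27≡1 → B
K(10): 10+24=34≡8 → I

PZKCQCUQCSBI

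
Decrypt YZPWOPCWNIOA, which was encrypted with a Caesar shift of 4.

Y(24): 24−4=20 → U
Z(25): 25−4=21 → V
P(15): 15−4=11 → L
W(22): 22−4=18 → S
O(14): 14−4=10 → K
P(15): 15−4=11 → L
C(2): 2−4=-2≡24 → Y
W(22): 22−4=18 → S
N(13): 13−4=9 → J
I(8): 8−4=4 → E
O(14): 14−4=10 → K
A(0): 0−4=-4≡22 → W

UVLSKLYSJEKW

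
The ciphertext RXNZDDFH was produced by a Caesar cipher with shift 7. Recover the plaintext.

R(17): 17−7=10 → K
X(23): 23−7=16 → Q
N(13): 13−7=6 → G
Z(25): 25−7=18 → S
D(3): 3−7=-4≡22 → W
D(3): 3−7=-4≡22 → W
F(5): 5−7=-2≡24 → Y
H(7): 7−7=0 → A

KQGSWWYA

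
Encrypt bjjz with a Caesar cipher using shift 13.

b(1): 1+13=14 → o
j(9): 9+13=22 → w
j(9): 9+13=22 → w
z(25): 25+13=38≡12 → m

owwm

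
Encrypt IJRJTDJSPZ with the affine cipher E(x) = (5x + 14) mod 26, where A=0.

CHVHFDHALJ

I(8): 5·8+14=54≡2 → C
J(9): 5·9+14=59≡7 → H
R(17): 5·17+14=99≡21 → V
J(9): 5·9+14=59≡7 → H
T(19): 5·19+14=109≡5 → F
D(3): 5·3+14=29≡3 → D
J(9): 5·9+14=59≡7 → H
S(18): 5·18+14=104≡0 → A
P(15): 5·15+14=89≡11 → L
Z(25): 5·25+14=139≡9 → J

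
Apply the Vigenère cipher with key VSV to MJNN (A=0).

Repeat the key across the message: VSVV
M(12)+V(21): 33≡7 → H
J(9)+S(18): 27≡1 → B
N(13)+V(21): 34≡8 → I
N(13)+V(21): 34≡8 → I

HBII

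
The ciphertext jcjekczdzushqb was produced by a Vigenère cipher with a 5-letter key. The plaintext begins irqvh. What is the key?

Subtract each crib letter from the matching ciphertext letter (mod 26):
j(9)−i(8)=1 → b
c(2)−r(17)=-15≡11 → l
j(9)−q(16)=-7≡19 → t
e(4)−v(21)=-17≡9 → j
k(10)−h(7)=3 → d

bltjd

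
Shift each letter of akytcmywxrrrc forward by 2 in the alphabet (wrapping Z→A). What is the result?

cmaveoayzttte

a(0): 0+2=2 → c
k(10): 10+2=12 → m
y(24): 24+2=26≡0 → a
t(19): 19+2=21 → v
c(2): 2+2=4 → e
m(12): 12+2=14 → o
y(24): 24+2=26≡0 → a
w(22): 22+2=24 → y
x(23): 23+2=25 → z
r(17): 17+2=19 → t
r(17): 17+2=19 → t
r(17): 17+2=19 → t
c(2): 2+2=4 → e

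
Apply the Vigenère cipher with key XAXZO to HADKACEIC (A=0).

Repeat the key across the message: XAXZOXAXZ
H(7)+X(23): 30≡4 → E
A(0)+A(0): 0 → A
D(3)+X(23): 26≡0 → A
K(10)+Z(25): 35≡9 → J
A(0)+O(14): 14 → O
C(2)+X(23): 25 → Z
E(4)+A(0): 4 → E
I(8)+X(23): 31≡5 → F
C(2)+Z(25): 27≡1 → B

EAAJOZEFB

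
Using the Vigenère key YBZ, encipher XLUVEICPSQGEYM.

VMTTFHAQROHDWN

Repeat the key across the message: YBZYBZYBZYBZYB
X(23)+Y(24): 47≡21 → V
L(11)+B(1): 12 → M
U(20)+Z(25): 45≡19 → T
V(21)+Y(24): 45≡19 → T
E(4)+B(1): 5 → F
I(8)+Z(25): 33≡7 → H
C(2)+Y(24): 26≡0 → A
P(15)+B(1): 16 → Q
S(18)+Z(25): 43≡17 → R
Q(16)+Y(24): 40≡14 → O
G(6)+B(1): 7 → H
E(4)+Z(25): 29≡3 → D
Y(24)+Y(24): 48≡22 → W
M(12)+B(1): 13 → N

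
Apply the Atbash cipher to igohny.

i(8) → r(17)
g(6) → t(19)
o(14) → l(11)
h(7) → s(18)
n(13) → m(12)
y(24) → b(1)

rtlsmb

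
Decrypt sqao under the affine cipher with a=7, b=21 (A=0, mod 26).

hdxz

The inverse of 7 mod 26 is 15, since 7·15=105≡1. Apply D(y)=15·(y−21) mod 26:
s(18): 15·(18−21)=-45≡7 → h
q(16): 15·(16−21)=-75≡3 → d
a(0): 15·(0−21)=-315≡23 → x
o(14): 15·(14−21)=-105≡25 → z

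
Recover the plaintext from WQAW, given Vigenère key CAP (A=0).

UQLU

Repeat the key across the ciphertext: CAPC
W(22)−C(2): 20 → U
Q(16)−A(0): 16 → Q
A(0)−P(15): -15≡11 → L
W(22)−C(2): 20 → U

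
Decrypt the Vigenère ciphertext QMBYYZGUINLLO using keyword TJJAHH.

XDSYRSNLZNEEV

Repeat the key across the ciphertext: TJJAHHTJJAHHT
Q(16)−T(19): -3≡23 → X
M(12)−J(9): 3 → D
B(1)−J(9): -8≡18 → S
Y(24)−A(0): 24 → Y
Y(24)−H(7): 17 → R
Z(25)−H(7): 18 → S
G(6)−T(19): -13≡13 → N
U(20)−J(9): 11 → L
I(8)−J(9): -1≡25 → Z
N(13)−A(0): 13 → N
L(11)−H(7): 4 → E
L(11)−H(7): 4 → E
O(14)−T(19): -5≡21 → V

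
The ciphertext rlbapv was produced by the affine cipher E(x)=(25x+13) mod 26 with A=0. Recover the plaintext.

The inverse of 25 mod 26 is 25, since 25·25=625≡1. Apply D(y)=25·(y−13) mod 26:
r(17): 25·(17−13)=100≡22 → w
l(11): 25·(11−13)=-50≡2 → c
b(1): 25·(1−13)=-300≡12 → m
a(0): 25·(0−13)=-325≡13 → n
p(15): 25·(15−13)=50≡24 → y
v(21): 25·(21−13)=200≡18 → s

wcmnys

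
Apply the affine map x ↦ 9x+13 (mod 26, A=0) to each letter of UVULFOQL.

U(20): 9·20+13=193≡11 → L
V(21): 9·21+13=202≡20 → U
U(20): 9·20+13=193≡11 → L
L(11): 9·11+13=112≡8 → I
F(5): 9·5+13=58≡6 → G
O(14): 9·14+13=139≡9 → J
Q(16): 9·16+13=157≡1 → B
L(11): 9·11+13=112≡8 → I

LULIGJBI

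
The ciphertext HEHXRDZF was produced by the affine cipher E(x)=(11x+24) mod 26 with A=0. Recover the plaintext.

PKPHXRTD

The inverse of 11 mod 26 is 19, since 11·19=209≡1. Apply D(y)=19·(y−24) mod 26:
H(7): 19·(7−24)=-323≡15 → P
E(4): 19·(4−24)=-380≡10 → K
H(7): 19·(7−24)=-323≡15 → P
X(23): 19·(23−24)=-19≡7 → H
R(17): 19·(17−24)=-133≡23 → X
D(3): 19·(3−24)=-399≡17 → R
Z(25): 19·(25−24)=19 → T
F(5): 19·(5−24)=-361≡3 → D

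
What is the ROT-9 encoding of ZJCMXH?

ISLVGQ

Z(25): 25+9=34≡8 → I
J(9): 9+9=18 → S
C(2): 2+9=11 → L
M(12): 12+9=21 → V
X(23): 23+9=32≡6 → G
H(7): 7+9=16 → Q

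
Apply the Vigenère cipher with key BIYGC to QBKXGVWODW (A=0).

Repeat the key across the message: BIYGCBIYGC
Q(16)+B(1): 17 → R
B(1)+I(8): 9 → J
K(10)+Y(24): 34≡8 → I
X(23)+G(6): 29≡3 → D
G(6)+C(2): 8 → I
V(21)+B(1): 22 → W
W(22)+I(8): 30≡4 → E
O(14)+Y(24): 38≡12 → M
D(3)+G(6): 9 → J
W(22)+C(2): 24 → Y

RJIDIWEMJY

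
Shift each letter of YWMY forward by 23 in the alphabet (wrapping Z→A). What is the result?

Y(24): 24+23=47≡21 → V
W(22): 22+23=45≡19 → T
M(12): 12+23=35≡9 → J
Y(24): 24+23=47≡21 → V

VTJV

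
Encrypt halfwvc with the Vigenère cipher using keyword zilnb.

giwsxuk

Repeat the key across the message: zilnbzi
h(7)+z(25): 32≡6 → g
a(0)+i(8): 8 → i
l(11)+l(11): 22 → w
f(5)+n(13): 18 → s
w(22)+b(1): 23 → x
v(21)+z(25): 46≡20 → u
c(2)+i(8): 10 → k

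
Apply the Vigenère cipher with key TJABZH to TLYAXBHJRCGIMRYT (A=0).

Repeat the key across the message: TJABZHTJABZHTJAB
T(19)+T(19): 38≡12 → M
L(11)+J(9): 20 → U
Y(24)+A(0): 24 → Y
A(0)+B(1): 1 → B
X(23)+Z(25): 48≡22 → W
B(1)+H(7): 8 → I
H(7)+T(19): 26≡0 → A
J(9)+J(9): 18 → S
R(17)+A(0): 17 → R
C(2)+B(1): 3 → D
G(6)+Z(25): 31≡5 → F
I(8)+H(7): 15 → P
M(12)+T(19): 31≡5 → F
R(17)+J(9): 26≡0 → A
Y(24)+A(0): 24 → Y
T(19)+B(1): 20 → U

MUYBWIASRDFPFAYU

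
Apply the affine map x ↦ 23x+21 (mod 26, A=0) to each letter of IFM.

XGL

I(8): 23·8+21=205≡23 → X
F(5): 23·5+21=136≡6 → G
M(12): 23·12+21=297≡11 → L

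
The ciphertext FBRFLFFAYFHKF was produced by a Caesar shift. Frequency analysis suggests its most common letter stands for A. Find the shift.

5

The most frequent ciphertext letter is F (appears 6 times).
F is position 5; A is position 0.
Shift = 5.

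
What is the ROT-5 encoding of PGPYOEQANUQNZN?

ULUDTJVFSZVSES

P(15): 15+5=20 → U
G(6): 6+5=11 → L
P(15): 15+5=20 → U
Y(24): 24+5=29≡3 → D
O(14): 14+5=19 → T
E(4): 4+5=9 → J
Q(16): 16+5=21 → V
A(0): 0+5=5 → F
N(13): 13+5=18 → S
U(20): 20+5=25 → Z
Q(16): 16+5=21 → V
N(13): 13+5=18 → S
Z(25): 25+5=30≡4 → E
N(13): 13+5=18 → S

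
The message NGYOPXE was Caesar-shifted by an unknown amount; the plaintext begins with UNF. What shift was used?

From the crib: N(13)−U(20)=-7≡19, so the shift is 19.

19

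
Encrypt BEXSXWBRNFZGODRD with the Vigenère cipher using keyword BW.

CAYOYSCNOBACPZSZ

Repeat the key across the message: BWBWBWBWBWBWBWBW
B(1)+B(1): 2 → C
E(4)+W(22): 26≡0 → A
X(23)+B(1): 24 → Y
S(18)+W(22): 40≡14 → O
X(23)+B(1): 24 → Y
W(22)+W(22): 44≡18 → S
B(1)+B(1): 2 → C
R(17)+W(22): 39≡13 → N
N(13)+B(1): 14 → O
F(5)+W(22): 27≡1 → B
Z(25)+B(1): 26≡0 → A
G(6)+W(22): 28≡2 → C
O(14)+B(1): 15 → P
D(3)+W(22): 25 → Z
R(17)+B(1): 18 → S
D(3)+W(22): 25 → Z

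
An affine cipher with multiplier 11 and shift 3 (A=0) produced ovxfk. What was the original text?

beqmd

The inverse of 11 mod 26 is 19, since 11·19=209≡1. Apply D(y)=19·(y−3) mod 26:
o(14): 19·(14−3)=209≡1 → b
v(21): 19·(21−3)=342≡4 → e
x(23): 19·(23−3)=380≡16 → q
f(5): 19·(5−3)=38≡12 → m
k(10): 19·(10−3)=133≡3 → d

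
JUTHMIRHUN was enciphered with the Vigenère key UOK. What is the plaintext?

Repeat the key across the ciphertext: UOKUOKUOKU
J(9)−U(20): -11≡15 → P
U(20)−O(14): 6 → G
T(19)−K(10): 9 → J
H(7)−U(20): -13≡13 → N
M(12)−O(14): -2≡24 → Y
I(8)−K(10): -2≡24 → Y
R(17)−U(20): -3≡23 → X
H(7)−O(14): -7≡19 → T
U(20)−K(10): 10 → K
N(13)−U(20): -7≡19 → T

PGJNYYXTKT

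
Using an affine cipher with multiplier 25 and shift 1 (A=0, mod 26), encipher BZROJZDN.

B(1): 25·1+1=26≡0 → A
Z(25): 25·25+1=626≡2 → C
R(17): 25·17+1=426≡10 → K
O(14): 25·14+1=351≡13 → N
J(9): 25·9+1=226≡18 → S
Z(25): 25·25+1=626≡2 → C
D(3): 25·3+1=76≡24 → Y
N(13): 25·13+1=326≡14 → O

ACKNSCYO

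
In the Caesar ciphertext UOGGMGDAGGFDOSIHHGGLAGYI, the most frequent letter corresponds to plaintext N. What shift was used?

The most frequent ciphertext letter is G (appears 8 times).
G is position 6; N is position 13.
Shift = -7≡19.

19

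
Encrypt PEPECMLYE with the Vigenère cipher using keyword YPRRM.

NTGVOKAPV

Repeat the key across the message: YPRRMYPRR
P(15)+Y(24): 39≡13 → N
E(4)+P(15): 19 → T
P(15)+R(17): 32≡6 → G
E(4)+R(17): 21 → V
C(2)+M(12): 14 → O
M(12)+Y(24): 36≡10 → K
L(11)+P(15): 26≡0 → A
Y(24)+R(17): 41≡15 → P
E(4)+R(17): 21 → V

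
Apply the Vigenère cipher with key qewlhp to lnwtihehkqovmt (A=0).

brsepwulgbvkcx

Repeat the key across the message: qewlhpqewlhpqe
l(11)+q(16): 27≡1 → b
n(13)+e(4): 17 → r
w(22)+w(22): 44≡18 → s
t(19)+l(11): 30≡4 → e
i(8)+h(7): 15 → p
h(7)+p(15): 22 → w
e(4)+q(16): 20 → u
h(7)+e(4): 11 → l
k(10)+w(22): 32≡6 → g
q(16)+l(11): 27≡1 → b
o(14)+h(7): 21 → v
v(21)+p(15): 36≡10 → k
m(12)+q(16): 28≡2 → c
t(19)+e(4): 23 → x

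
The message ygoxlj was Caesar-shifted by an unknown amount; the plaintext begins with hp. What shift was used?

From the crib: y(24)−h(7)=17, so the shift is 17.

17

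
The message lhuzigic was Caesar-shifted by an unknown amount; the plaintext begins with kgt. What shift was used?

From the crib: l(11)−k(10)=1, so the shift is 1.

1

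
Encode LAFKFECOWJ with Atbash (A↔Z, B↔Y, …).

L(11) → O(14)
A(0) → Z(25)
F(5) → U(20)
K(10) → P(15)
F(5) → U(20)
E(4) → V(21)
C(2) → X(23)
O(14) → L(11)
W(22) → D(3)
J(9) → Q(16)

OZUPUVXLDQ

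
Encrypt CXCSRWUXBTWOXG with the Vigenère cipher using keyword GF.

Repeat the key across the message: GFGFGFGFGFGFGF
C(2)+G(6): 8 → I
X(23)+F(5): 28≡2 → C
C(2)+G(6): 8 → I
S(18)+F(5): 23 → X
R(17)+G(6): 23 → X
W(22)+F(5): 27≡1 → B
U(20)+G(6): 26≡0 → A
X(23)+F(5): 28≡2 → C
B(1)+G(6): 7 → H
T(19)+F(5): 24 → Y
W(22)+G(6): 28≡2 → C
O(14)+F(5): 19 → T
X(23)+G(6): 29≡3 → D
G(6)+F(5): 11 → L

ICIXXBACHYCTDL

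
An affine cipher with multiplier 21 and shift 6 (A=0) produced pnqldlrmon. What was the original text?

The inverse of 21 mod 26 is 5, since 21·5=105≡1. Apply D(y)=5·(y−6) mod 26:
p(15): 5·(15−6)=45≡19 → t
n(13): 5·(13−6)=35≡9 → j
q(16): 5·(16−6)=50≡24 → y
l(11): 5·(11−6)=25 → z
d(3): 5·(3−6)=-15≡11 → l
l(11): 5·(11−6)=25 → z
r(17): 5·(17−6)=55≡3 → d
m(12): 5·(12−6)=30≡4 → e
o(14): 5·(14−6)=40≡14 → o
n(13): 5·(13−6)=35≡9 → j

tjyzlzdeoj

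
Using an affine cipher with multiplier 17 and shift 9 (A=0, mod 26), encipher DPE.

D(3): 17·3+9=60≡8 → I
P(15): 17·15+9=264≡4 → E
E(4): 17·4+9=77≡25 → Z

IEZ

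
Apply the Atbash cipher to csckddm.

c(2) → x(23)
s(18) → h(7)
c(2) → x(23)
k(10) → p(15)
d(3) → w(22)
d(3) → w(22)
m(12) → n(13)

xhxpwwn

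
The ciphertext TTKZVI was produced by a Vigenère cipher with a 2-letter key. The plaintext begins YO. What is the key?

Subtract each crib letter from the matching ciphertext letter (mod 26):
T(19)−Y(24)=-5≡21 → V
T(19)−O(14)=5 → F

VF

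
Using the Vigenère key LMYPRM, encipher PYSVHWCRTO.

Repeat the key across the message: LMYPRMLMYP
P(15)+L(11): 26≡0 → A
Y(24)+M(12): 36≡10 → K
S(18)+Y(24): 42≡16 → Q
V(21)+P(15): 36≡10 → K
H(7)+R(17): 24 → Y
W(22)+M(12): 34≡8 → I
C(2)+L(11): 13 → N
R(17)+M(12): 29≡3 → D
T(19)+Y(24): 43≡17 → R
O(14)+P(15): 29≡3 → D

AKQKYINDRD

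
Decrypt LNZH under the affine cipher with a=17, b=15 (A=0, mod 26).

The inverse of 17 mod 26 is 23, since 17·23=391≡1. Apply D(y)=23·(y−15) mod 26:
L(11): 23·(11−15)=-92≡12 → M
N(13): 23·(13−15)=-46≡6 → G
Z(25): 23·(25−15)=230≡22 → W
H(7): 23·(7−15)=-184≡24 → Y

MGWY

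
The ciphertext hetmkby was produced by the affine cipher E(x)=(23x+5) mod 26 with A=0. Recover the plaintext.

The inverse of 23 mod 26 is 17, since 23·17=391≡1. Apply D(y)=17·(y−5) mod 26:
h(7): 17·(7−5)=34≡8 → i
e(4): 17·(4−5)=-17≡9 → j
t(19): 17·(19−5)=238≡4 → e
m(12): 17·(12−5)=119≡15 → p
k(10): 17·(10−5)=85≡7 → h
b(1): 17·(1−5)=-68≡10 → k
y(24): 17·(24−5)=323≡11 → l

ijephkl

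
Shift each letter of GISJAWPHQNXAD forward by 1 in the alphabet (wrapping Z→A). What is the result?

G(6): 6+1=7 → H
I(8): 8+1=9 → J
S(18): 18+1=19 → T
J(9): 9+1=10 → K
A(0): 0+1=1 → B
W(22): 22+1=23 → X
P(15): 15+1=16 → Q
H(7): 7+1=8 → I
Q(16): 16+1=17 → R
N(13): 13+1=14 → O
X(23): 23+1=24 → Y
A(0): 0+1=1 → B
D(3): 3+1=4 → E

HJTKBXQIROYBE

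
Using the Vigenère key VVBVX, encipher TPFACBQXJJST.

OKGVZWLYEGNO

Repeat the key across the message: VVBVXVVBVXVV
T(19)+V(21): 40≡14 → O
P(15)+V(21): 36≡10 → K
F(5)+B(1): 6 → G
A(0)+V(21): 21 → V
C(2)+X(23): 25 → Z
B(1)+V(21): 22 → W
Q(16)+V(21): 37≡11 → L
X(23)+B(1): 24 → Y
J(9)+V(21): 30≡4 → E
J(9)+X(23): 32≡6 → G
S(18)+V(21): 39≡13 → N
T(19)+V(21): 40≡14 → O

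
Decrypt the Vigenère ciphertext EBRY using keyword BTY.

DITX

Repeat the key across the ciphertext: BTYB
E(4)−B(1): 3 → D
B(1)−T(19): -18≡8 → I
R(17)−Y(24): -7≡19 → T
Y(24)−B(1): 23 → X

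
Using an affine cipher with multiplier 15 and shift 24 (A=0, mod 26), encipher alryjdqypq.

yhtudreupe

a(0): 15·0+24=24 → y
l(11): 15·11+24=189≡7 → h
r(17): 15·17+24=279≡19 → t
y(24): 15·24+24=384≡20 → u
j(9): 15·9+24=159≡3 → d
d(3): 15·3+24=69≡17 → r
q(16): 15·16+24=264≡4 → e
y(24): 15·24+24=384≡20 → u
p(15): 15·15+24=249≡15 → p
q(16): 15·16+24=264≡4 → e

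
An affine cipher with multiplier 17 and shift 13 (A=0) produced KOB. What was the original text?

The inverse of 17 mod 26 is 23, since 17·23=391≡1. Apply D(y)=23·(y−13) mod 26:
K(10): 23·(10−13)=-69≡9 → J
O(14): 23·(14−13)=23 → X
B(1): 23·(1−13)=-276≡10 → K

JXK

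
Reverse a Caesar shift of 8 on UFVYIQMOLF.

U(20): 20−8=12 → M
F(5): 5−8=-3≡23 → X
V(21): 21−8=13 → N
Y(24): 24−8=16 → Q
I(8): 8−8=0 → A
Q(16): 16−8=8 → I
M(12): 12−8=4 → E
O(14): 14−8=6 → G
L(11): 11−8=3 → D
F(5): 5−8=-3≡23 → X

MXNQAIEGDX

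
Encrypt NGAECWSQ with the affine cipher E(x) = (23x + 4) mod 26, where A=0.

RMESYQCI

N(13): 23·13+4=303≡17 → R
G(6): 23·6+4=142≡12 → M
A(0): 23·0+4=4 → E
E(4): 23·4+4=96≡18 → S
C(2): 23·2+4=50≡24 → Y
W(22): 23·22+4=510≡16 → Q
S(18): 23·18+4=418≡2 → C
Q(16): 23·16+4=372≡8 → I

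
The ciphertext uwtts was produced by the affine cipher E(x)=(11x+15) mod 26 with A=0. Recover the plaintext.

The inverse of 11 mod 26 is 19, since 11·19=209≡1. Apply D(y)=19·(y−15) mod 26:
u(20): 19·(20−15)=95≡17 → r
w(22): 19·(22−15)=133≡3 → d
t(19): 19·(19−15)=76≡24 → y
t(19): 19·(19−15)=76≡24 → y
s(18): 19·(18−15)=57≡5 → f

rdyyf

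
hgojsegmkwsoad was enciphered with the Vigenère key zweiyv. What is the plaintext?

ikkbujhqgoutbh

Repeat the key across the ciphertext: zweiyvzweiyvzw
h(7)−z(25): -18≡8 → i
g(6)−w(22): -16≡10 → k
o(14)−e(4): 10 → k
j(9)−i(8): 1 → b
s(18)−y(24): -6≡20 → u
e(4)−v(21): -17≡9 → j
g(6)−z(25): -19≡7 → h
m(12)−w(22): -10≡16 → q
k(10)−e(4): 6 → g
w(22)−i(8): 14 → o
s(18)−y(24): -6≡20 → u
o(14)−v(21): -7≡19 → t
a(0)−z(25): -25≡1 → b
d(3)−w(22): -19≡7 → h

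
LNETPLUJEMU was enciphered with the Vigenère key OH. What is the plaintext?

Repeat the key across the ciphertext: OHOHOHOHOHO
L(11)−O(14): -3≡23 → X
N(13)−H(7): 6 → G
E(4)−O(14): -10≡16 → Q
T(19)−H(7): 12 → M
P(15)−O(14): 1 → B
L(11)−H(7): 4 → E
U(20)−O(14): 6 → G
J(9)−H(7): 2 → C
E(4)−O(14): -10≡16 → Q
M(12)−H(7): 5 → F
U(20)−O(14): 6 → G

XGQMBEGCQFG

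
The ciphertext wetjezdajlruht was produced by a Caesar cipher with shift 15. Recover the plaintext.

w(22): 22−15=7 → h
e(4): 4−15=-11≡15 → p
t(19): 19−15=4 → e
j(9): 9−15=-6≡20 → u
e(4): 4−15=-11≡15 → p
z(25): 25−15=10 → k
d(3): 3−15=-12≡14 → o
a(0): 0−15=-15≡11 → l
j(9): 9−15=-6≡20 → u
l(11): 11−15=-4≡22 → w
r(17): 17−15=2 → c
u(20): 20−15=5 → f
h(7): 7−15=-8≡18 → s
t(19): 19−15=4 → e

hpeupkoluwcfse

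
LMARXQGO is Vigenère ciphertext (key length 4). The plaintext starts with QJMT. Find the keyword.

Subtract each crib letter from the matching ciphertext letter (mod 26):
L(11)−Q(16)=-5≡21 → V
M(12)−J(9)=3 → D
A(0)−M(12)=-12≡14 → O
R(17)−T(19)=-2≡24 → Y

VDOY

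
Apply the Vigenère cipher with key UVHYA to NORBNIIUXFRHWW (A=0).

HJYZNCDBVFLCDU

Repeat the key across the message: UVHYAUVHYAUVHY
N(13)+U(20): 33≡7 → H
O(14)+V(21): 35≡9 → J
R(17)+H(7): 24 → Y
B(1)+Y(24): 25 → Z
N(13)+A(0): 13 → N
I(8)+U(20): 28≡2 → C
I(8)+V(21): 29≡3 → D
U(20)+H(7): 27≡1 → B
X(23)+Y(24): 47≡21 → V
F(5)+A(0): 5 → F
R(17)+U(20): 37≡11 → L
H(7)+V(21): 28≡2 → C
W(22)+H(7): 29≡3 → D
W(22)+Y(24): 46≡20 → U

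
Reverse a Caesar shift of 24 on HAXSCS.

H(7): 7−24=-17≡9 → J
A(0): 0−24=-24≡2 → C
X(23): 23−24=-1≡25 → Z
S(18): 18−24=-6≡20 → U
C(2): 2−24=-22≡4 → E
S(18): 18−24=-6≡20 → U

JCZUEU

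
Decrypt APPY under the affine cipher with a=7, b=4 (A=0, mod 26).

The inverse of 7 mod 26 is 15, since 7·15=105≡1. Apply D(y)=15·(y−4) mod 26:
A(0): 15·(0−4)=-60≡18 → S
P(15): 15·(15−4)=165≡9 → J
P(15): 15·(15−4)=165≡9 → J
Y(24): 15·(24−4)=300≡14 → O

SJJO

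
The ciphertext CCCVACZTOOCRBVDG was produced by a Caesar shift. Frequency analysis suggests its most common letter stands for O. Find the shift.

The most frequent ciphertext letter is C (appears 5 times).
C is position 2; O is position 14.
Shift = -12≡14.

14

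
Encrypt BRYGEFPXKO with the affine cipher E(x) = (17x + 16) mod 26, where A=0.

B(1): 17·1+16=33≡7 → H
R(17): 17·17+16=305≡19 → T
Y(24): 17·24+16=424≡8 → I
G(6): 17·6+16=118≡14 → O
E(4): 17·4+16=84≡6 → G
F(5): 17·5+16=101≡23 → X
P(15): 17·15+16=271≡11 → L
X(23): 17·23+16=407≡17 → R
K(10): 17·10+16=186≡4 → E
O(14): 17·14+16=254≡20 → U

HTIOGXLREU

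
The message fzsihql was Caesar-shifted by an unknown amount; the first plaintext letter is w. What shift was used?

9

From the crib: f(5)−w(22)=-17≡9, so the shift is 9.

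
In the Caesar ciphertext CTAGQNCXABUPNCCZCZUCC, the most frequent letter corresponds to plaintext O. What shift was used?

The most frequent ciphertext letter is C (appears 7 times).
C is position 2; O is position 14.
Shift = -12≡14.

14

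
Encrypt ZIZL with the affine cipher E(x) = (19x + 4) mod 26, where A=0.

LALF

Z(25): 19·25+4=479≡11 → L
I(8): 19·8+4=156≡0 → A
Z(25): 19·25+4=479≡11 → L
L(11): 19·11+4=213≡5 → F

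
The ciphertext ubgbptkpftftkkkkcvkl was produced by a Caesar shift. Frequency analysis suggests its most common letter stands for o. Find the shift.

22

The most frequent ciphertext letter is k (appears 6 times).
k is position 10; o is position 14.
Shift = -4≡22.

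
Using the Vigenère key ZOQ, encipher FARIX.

Repeat the key across the message: ZOQZO
F(5)+Z(25): 30≡4 → E
A(0)+O(14): 14 → O
R(17)+Q(16): 33≡7 → H
I(8)+Z(25): 33≡7 → H
X(23)+O(14): 37≡11 → L

EOHHL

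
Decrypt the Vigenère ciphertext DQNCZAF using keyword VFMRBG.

Repeat the key across the ciphertext: VFMRBGV
D(3)−V(21): -18≡8 → I
Q(16)−F(5): 11 → L
N(13)−M(12): 1 → B
C(2)−R(17): -15≡11 → L
Z(25)−B(1): 24 → Y
A(0)−G(6): -6≡20 → U
F(5)−V(21): -16≡10 → K

ILBLYUK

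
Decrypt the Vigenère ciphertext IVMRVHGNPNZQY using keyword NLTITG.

VKTJCBTCWFGKL

Repeat the key across the ciphertext: NLTITGNLTITGN
I(8)−N(13): -5≡21 → V
V(21)−L(11): 10 → K
M(12)−T(19): -7≡19 → T
R(17)−I(8): 9 → J
V(21)−T(19): 2 → C
H(7)−G(6): 1 → B
G(6)−N(13): -7≡19 → T
N(13)−L(11): 2 → C
P(15)−T(19): -4≡22 → W
N(13)−I(8): 5 → F
Z(25)−T(19): 6 → G
Q(16)−G(6): 10 → K
Y(24)−N(13): 11 → L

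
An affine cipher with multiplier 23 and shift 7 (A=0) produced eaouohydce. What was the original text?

blpnpadktb

The inverse of 23 mod 26 is 17, since 23·17=391≡1. Apply D(y)=17·(y−7) mod 26:
e(4): 17·(4−7)=-51≡1 → b
a(0): 17·(0−7)=-119≡11 → l
o(14): 17·(14−7)=119≡15 → p
u(20): 17·(20−7)=221≡13 → n
o(14): 17·(14−7)=119≡15 → p
h(7): 17·(7−7)=0 → a
y(24): 17·(24−7)=289≡3 → d
d(3): 17·(3−7)=-68≡10 → k
c(2): 17·(2−7)=-85≡19 → t
e(4): 17·(4−7)=-51≡1 → b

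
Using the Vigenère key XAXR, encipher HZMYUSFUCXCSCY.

Repeat the key across the message: XAXRXAXRXAXRXA
H(7)+X(23): 30≡4 → E
Z(25)+A(0): 25 → Z
M(12)+X(23): 35≡9 → J
Y(24)+R(17): 41≡15 → P
U(20)+X(23): 43≡17 → R
S(18)+A(0): 18 → S
F(5)+X(23): 28≡2 → C
U(20)+R(17): 37≡11 → L
C(2)+X(23): 25 → Z
X(23)+A(0): 23 → X
C(2)+X(23): 25 → Z
S(18)+R(17): 35≡9 → J
C(2)+X(23): 25 → Z
Y(24)+A(0): 24 → Y

EZJPRSCLZXZJZY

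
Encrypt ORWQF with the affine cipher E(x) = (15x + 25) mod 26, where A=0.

O(14): 15·14+25=235≡1 → B
R(17): 15·17+25=280≡20 → U
W(22): 15·22+25=355≡17 → R
Q(16): 15·16+25=265≡5 → F
F(5): 15·5+25=100≡22 → W

BURFW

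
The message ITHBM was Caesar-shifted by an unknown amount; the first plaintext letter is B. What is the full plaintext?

From the crib: I(8)−B(1)=7, so the shift is 7.
Subtract 7 from each ciphertext letter:
I(8): 8−7=1 → B
T(19): 19−7=12 → M
H(7): 7−7=0 → A
B(1): 1−7=-6≡20 → U
M(12): 12−7=5 → F

BMAUF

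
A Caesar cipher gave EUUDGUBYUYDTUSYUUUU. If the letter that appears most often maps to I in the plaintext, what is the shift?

12

The most frequent ciphertext letter is U (appears 9 times).
U is position 20; I is position 8.
Shift = 12.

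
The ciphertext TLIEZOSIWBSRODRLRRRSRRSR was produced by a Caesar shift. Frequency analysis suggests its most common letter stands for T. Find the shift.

24

The most frequent ciphertext letter is R (appears 8 times).
R is position 17; T is position 19.
Shift = -2≡24.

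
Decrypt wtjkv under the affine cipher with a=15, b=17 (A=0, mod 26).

The inverse of 15 mod 26 is 7, since 15·7=105≡1. Apply D(y)=7·(y−17) mod 26:
w(22): 7·(22−17)=35≡9 → j
t(19): 7·(19−17)=14 → o
j(9): 7·(9−17)=-56≡22 → w
k(10): 7·(10−17)=-49≡3 → d
v(21): 7·(21−17)=28≡2 → c

jowdc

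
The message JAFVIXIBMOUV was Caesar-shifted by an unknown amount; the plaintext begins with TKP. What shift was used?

From the crib: J(9)−T(19)=-10≡16, so the shift is 16.

16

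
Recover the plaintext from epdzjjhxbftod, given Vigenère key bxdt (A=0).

Repeat the key across the ciphertext: bxdtbxdtbxdtb
e(4)−b(1): 3 → d
p(15)−x(23): -8≡18 → s
d(3)−d(3): 0 → a
z(25)−t(19): 6 → g
j(9)−b(1): 8 → i
j(9)−x(23): -14≡12 → m
h(7)−d(3): 4 → e
x(23)−t(19): 4 → e
b(1)−b(1): 0 → a
f(5)−x(23): -18≡8 → i
t(19)−d(3): 16 → q
o(14)−t(19): -5≡21 → v
d(3)−b(1): 2 → c

dsagimeeaiqvc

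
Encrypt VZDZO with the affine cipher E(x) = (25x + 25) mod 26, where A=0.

V(21): 25·21+25=550≡4 → E
Z(25): 25·25+25=650≡0 → A
D(3): 25·3+25=100≡22 → W
Z(25): 25·25+25=650≡0 → A
O(14): 25·14+25=375≡11 → L

EAWAL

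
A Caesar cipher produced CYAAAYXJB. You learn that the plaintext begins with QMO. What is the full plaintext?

QMOOOMLXP

From the crib: C(2)−Q(16)=-14≡12, so the shift is 12.
Subtract 12 from each ciphertext letter:
C(2): 2−12=-10≡16 → Q
Y(24): 24−12=12 → M
A(0): 0−12=-12≡14 → O
A(0): 0−12=-12≡14 → O
A(0): 0−12=-12≡14 → O
Y(24): 24−12=12 → M
X(23): 23−12=11 → L
J(9): 9−12=-3≡23 → X
B(1): 1−12=-11≡15 → P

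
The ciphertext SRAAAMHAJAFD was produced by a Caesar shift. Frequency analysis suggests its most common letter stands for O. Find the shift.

The most frequent ciphertext letter is A (appears 5 times).
A is position 0; O is position 14.
Shift = -14≡12.

12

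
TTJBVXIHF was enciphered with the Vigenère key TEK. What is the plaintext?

Repeat the key across the ciphertext: TEKTEKTEK
T(19)−T(19): 0 → A
T(19)−E(4): 15 → P
J(9)−K(10): -1≡25 → Z
B(1)−T(19): -18≡8 → I
V(21)−E(4): 17 → R
X(23)−K(10): 13 → N
I(8)−T(19): -11≡15 → P
H(7)−E(4): 3 → D
F(5)−K(10): -5≡21 → V

APZIRNPDV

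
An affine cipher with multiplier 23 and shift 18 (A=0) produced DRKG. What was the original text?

FJUE

The inverse of 23 mod 26 is 17, since 23·17=391≡1. Apply D(y)=17·(y−18) mod 26:
D(3): 17·(3−18)=-255≡5 → F
R(17): 17·(17−18)=-17≡9 → J
K(10): 17·(10−18)=-136≡20 → U
G(6): 17·(6−18)=-204≡4 → E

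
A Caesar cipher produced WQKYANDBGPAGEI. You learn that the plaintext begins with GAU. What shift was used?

From the crib: W(22)−G(6)=16, so the shift is 16.

16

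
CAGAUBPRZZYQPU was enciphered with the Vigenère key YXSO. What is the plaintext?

Repeat the key across the ciphertext: YXSOYXSOYXSOYX
C(2)−Y(24): -22≡4 → E
A(0)−X(23): -23≡3 → D
G(6)−S(18): -12≡14 → O
A(0)−O(14): -14≡12 → M
U(20)−Y(24): -4≡22 → W
B(1)−X(23): -22≡4 → E
P(15)−S(18): -3≡23 → X
R(17)−O(14): 3 → D
Z(25)−Y(24): 1 → B
Z(25)−X(23): 2 → C
Y(24)−S(18): 6 → G
Q(16)−O(14): 2 → C
P(15)−Y(24): -9≡17 → R
U(20)−X(23): -3≡23 → X

EDOMWEXDBCGCRX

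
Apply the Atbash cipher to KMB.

PNY

K(10) → P(15)
M(12) → N(13)
B(1) → Y(24)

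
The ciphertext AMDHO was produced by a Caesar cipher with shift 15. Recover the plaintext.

A(0): 0−15=-15≡11 → L
M(12): 12−15=-3≡23 → X
D(3): 3−15=-12≡14 → O
H(7): 7−15=-8≡18 → S
O(14): 14−15=-1≡25 → Z

LXOSZ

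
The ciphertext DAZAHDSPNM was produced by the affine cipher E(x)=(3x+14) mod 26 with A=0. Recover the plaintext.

The inverse of 3 mod 26 is 9, since 3·9=27≡1. Apply D(y)=9·(y−14) mod 26:
D(3): 9·(3−14)=-99≡5 → F
A(0): 9·(0−14)=-126≡4 → E
Z(25): 9·(25−14)=99≡21 → V
A(0): 9·(0−14)=-126≡4 → E
H(7): 9·(7−14)=-63≡15 → P
D(3): 9·(3−14)=-99≡5 → F
S(18): 9·(18−14)=36≡10 → K
P(15): 9·(15−14)=9 → J
N(13): 9·(13−14)=-9≡17 → R
M(12): 9·(12−14)=-18≡8 → I

FEVEPFKJRI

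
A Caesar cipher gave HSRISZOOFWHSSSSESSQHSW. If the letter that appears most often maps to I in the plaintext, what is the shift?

10

The most frequent ciphertext letter is S (appears 9 times).
S is position 18; I is position 8.
Shift = 10.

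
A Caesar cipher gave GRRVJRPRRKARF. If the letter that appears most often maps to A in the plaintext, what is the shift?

17

The most frequent ciphertext letter is R (appears 6 times).
R is position 17; A is position 0.
Shift = 17.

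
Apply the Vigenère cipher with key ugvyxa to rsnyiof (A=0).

Repeat the key across the message: ugvyxau
r(17)+u(20): 37≡11 → l
s(18)+g(6): 24 → y
n(13)+v(21): 34≡8 → i
y(24)+y(24): 48≡22 → w
i(8)+x(23): 31≡5 → f
o(14)+a(0): 14 → o
f(5)+u(20): 25 → z

lyiwfoz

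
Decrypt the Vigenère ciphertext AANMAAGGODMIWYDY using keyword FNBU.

VNMSVNFMJQLORLCE

Repeat the key across the ciphertext: FNBUFNBUFNBUFNBU
A(0)−F(5): -5≡21 → V
A(0)−N(13): -13≡13 → N
N(13)−B(1): 12 → M
M(12)−U(20): -8≡18 → S
A(0)−F(5): -5≡21 → V
A(0)−N(13): -13≡13 → N
G(6)−B(1): 5 → F
G(6)−U(20): -14≡12 → M
O(14)−F(5): 9 → J
D(3)−N(13): -10≡16 → Q
M(12)−B(1): 11 → L
I(8)−U(20): -12≡14 → O
W(22)−F(5): 17 → R
Y(24)−N(13): 11 → L
D(3)−B(1): 2 → C
Y(24)−U(20): 4 → E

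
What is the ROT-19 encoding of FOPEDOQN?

YHIXWHJG

F(5): 5+19=24 → Y
O(14): 14+19=33≡7 → H
P(15): 15+19=34≡8 → I
E(4): 4+19=23 → X
D(3): 3+19=22 → W
O(14): 14+19=33≡7 → H
Q(16): 16+19=35≡9 → J
N(13): 13+19=32≡6 → G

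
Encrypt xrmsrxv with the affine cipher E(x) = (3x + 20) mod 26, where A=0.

ltewtlf

x(23): 3·23+20=89≡11 → l
r(17): 3·17+20=71≡19 → t
m(12): 3·12+20=56≡4 → e
s(18): 3·18+20=74≡22 → w
r(17): 3·17+20=71≡19 → t
x(23): 3·23+20=89≡11 → l
v(21): 3·21+20=83≡5 → f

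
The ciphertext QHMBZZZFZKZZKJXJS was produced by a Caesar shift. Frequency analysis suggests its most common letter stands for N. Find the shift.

12

The most frequent ciphertext letter is Z (appears 6 times).
Z is position 25; N is position 13.
Shift = 12.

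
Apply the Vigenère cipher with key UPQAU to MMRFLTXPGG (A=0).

GBHFFNMFGA

Repeat the key across the message: UPQAUUPQAU
M(12)+U(20): 32≡6 → G
M(12)+P(15): 27≡1 → B
R(17)+Q(16): 33≡7 → H
F(5)+A(0): 5 → F
L(11)+U(20): 31≡5 → F
T(19)+U(20): 39≡13 → N
X(23)+P(15): 38≡12 → M
P(15)+Q(16): 31≡5 → F
G(6)+A(0): 6 → G
G(6)+U(20): 26≡0 → A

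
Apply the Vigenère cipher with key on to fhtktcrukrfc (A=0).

Repeat the key across the message: onononononon
f(5)+o(14): 19 → t
h(7)+n(13): 20 → u
t(19)+o(14): 33≡7 → h
k(10)+n(13): 23 → x
t(19)+o(14): 33≡7 → h
c(2)+n(13): 15 → p
r(17)+o(14): 31≡5 → f
u(20)+n(13): 33≡7 → h
k(10)+o(14): 24 → y
r(17)+n(13): 30≡4 → e
f(5)+o(14): 19 → t
c(2)+n(13): 15 → p

tuhxhpfhyetp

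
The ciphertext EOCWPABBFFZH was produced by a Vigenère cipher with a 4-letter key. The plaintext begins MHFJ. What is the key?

SHXN

Subtract each crib letter from the matching ciphertext letter (mod 26):
E(4)−M(12)=-8≡18 → S
O(14)−H(7)=7 → H
C(2)−F(5)=-3≡23 → X
W(22)−J(9)=13 → N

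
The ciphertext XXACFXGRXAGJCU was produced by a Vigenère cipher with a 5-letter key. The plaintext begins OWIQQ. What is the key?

Subtract each crib letter from the matching ciphertext letter (mod 26):
X(23)−O(14)=9 → J
X(23)−W(22)=1 → B
A(0)−I(8)=-8≡18 → S
C(2)−Q(16)=-14≡12 → M
F(5)−Q(16)=-11≡15 → P

JBSMP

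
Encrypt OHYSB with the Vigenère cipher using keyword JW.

XDHOK

Repeat the key across the message: JWJWJ
O(14)+J(9): 23 → X
H(7)+W(22): 29≡3 → D
Y(24)+J(9): 33≡7 → H
S(18)+W(22): 40≡14 → O
B(1)+J(9): 10 → K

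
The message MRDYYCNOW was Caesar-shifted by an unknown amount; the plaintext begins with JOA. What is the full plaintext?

From the crib: M(12)−J(9)=3, so the shift is 3.
Subtract 3 from each ciphertext letter:
M(12): 12−3=9 → J
R(17): 17−3=14 → O
D(3): 3−3=0 → A
Y(24): 24−3=21 → V
Y(24): 24−3=21 → V
C(2): 2−3=-1≡25 → Z
N(13): 13−3=10 → K
O(14): 14−3=11 → L
W(22): 22−3=19 → T

JOAVVZKLT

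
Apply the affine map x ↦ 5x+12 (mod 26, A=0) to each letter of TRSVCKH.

T(19): 5·19+12=107≡3 → D
R(17): 5·17+12=97≡19 → T
S(18): 5·18+12=102≡24 → Y
V(21): 5·21+12=117≡13 → N
C(2): 5·2+12=22 → W
K(10): 5·10+12=62≡10 → K
H(7): 5·7+12=47≡21 → V

DTYNWKV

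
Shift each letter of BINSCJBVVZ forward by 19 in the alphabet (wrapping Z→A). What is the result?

UBGLVCUOOS

B(1): 1+19=20 → U
I(8): 8+19=27≡1 → B
N(13): 13+19=32≡6 → G
S(18): 18+19=37≡11 → L
C(2): 2+19=21 → V
J(9): 9+19=28≡2 → C
B(1): 1+19=20 → U
V(21): 21+19=40≡14 → O
V(21): 21+19=40≡14 → O
Z(25): 25+19=44≡18 → S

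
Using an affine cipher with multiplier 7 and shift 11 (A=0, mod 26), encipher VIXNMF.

CPQYRU

V(21): 7·21+11=158≡2 → C
I(8): 7·8+11=67≡15 → P
X(23): 7·23+11=172≡16 → Q
N(13): 7·13+11=102≡24 → Y
M(12): 7·12+11=95≡17 → R
F(5): 7·5+11=46≡20 → U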